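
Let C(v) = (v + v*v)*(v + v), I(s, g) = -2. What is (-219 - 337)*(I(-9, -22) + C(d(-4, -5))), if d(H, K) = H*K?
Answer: -9339688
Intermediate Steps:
C(v) = 2*v*(v + v²) (C(v) = (v + v²)*(2*v) = 2*v*(v + v²))
(-219 - 337)*(I(-9, -22) + C(d(-4, -5))) = (-219 - 337)*(-2 + 2*(-4*(-5))²*(1 - 4*(-5))) = -556*(-2 + 2*20²*(1 + 20)) = -556*(-2 + 2*400*21) = -556*(-2 + 16800) = -556*16798 = -9339688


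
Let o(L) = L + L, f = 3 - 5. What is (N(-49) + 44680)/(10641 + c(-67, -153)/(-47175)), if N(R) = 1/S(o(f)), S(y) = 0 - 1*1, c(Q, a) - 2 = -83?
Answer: 234192425/55776584 ≈ 4.1988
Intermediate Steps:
c(Q, a) = -81 (c(Q, a) = 2 - 83 = -81)
f = -2
o(L) = 2*L
S(y) = -1 (S(y) = 0 - 1 = -1)
N(R) = -1 (N(R) = 1/(-1) = -1)
(N(-49) + 44680)/(10641 + c(-67, -153)/(-47175)) = (-1 + 44680)/(10641 - 81/(-47175)) = 44679/(10641 - 81*(-1/47175)) = 44679/(10641 + 27/15725) = 44679/(167329752/15725) = 44679*(15725/167329752) = 234192425/55776584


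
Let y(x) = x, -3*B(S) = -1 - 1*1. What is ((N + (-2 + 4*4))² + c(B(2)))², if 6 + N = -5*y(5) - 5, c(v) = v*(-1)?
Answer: 2102500/9 ≈ 2.3361e+5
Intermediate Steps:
B(S) = ⅔ (B(S) = -(-1 - 1*1)/3 = -(-1 - 1)/3 = -⅓*(-2) = ⅔)
c(v) = -v
N = -36 (N = -6 + (-5*5 - 5) = -6 + (-25 - 5) = -6 - 30 = -36)
((N + (-2 + 4*4))² + c(B(2)))² = ((-36 + (-2 + 4*4))² - 1*⅔)² = ((-36 + (-2 + 16))² - ⅔)² = ((-36 + 14)² - ⅔)² = ((-22)² - ⅔)² = (484 - ⅔)² = (1450/3)² = 2102500/9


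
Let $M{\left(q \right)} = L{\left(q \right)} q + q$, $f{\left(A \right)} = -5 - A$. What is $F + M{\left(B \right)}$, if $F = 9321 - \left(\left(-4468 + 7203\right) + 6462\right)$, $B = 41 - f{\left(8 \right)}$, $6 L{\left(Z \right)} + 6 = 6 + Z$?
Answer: $664$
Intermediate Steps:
$L{\left(Z \right)} = \frac{Z}{6}$ ($L{\left(Z \right)} = -1 + \frac{6 + Z}{6} = -1 + \left(1 + \frac{Z}{6}\right) = \frac{Z}{6}$)
$B = 54$ ($B = 41 - \left(-5 - 8\right) = 41 - -13 = 41 + 13 = 54$)
$M{\left(q \right)} = q + \frac{q^{2}}{6}$ ($M{\left(q \right)} = \frac{q}{6} q + q = \frac{q^{2}}{6} + q = q + \frac{q^{2}}{6}$)
$F = 124$ ($F = 9321 - \left(2735 + 6462\right) = 9321 - 9197 = 124$)
$F + M{\left(B \right)} = 124 + \frac{1}{6} \cdot 54 \left(6 + 54\right) = 124 + \frac{1}{6} \cdot 54 \cdot 60 = 124 + 540 = 664$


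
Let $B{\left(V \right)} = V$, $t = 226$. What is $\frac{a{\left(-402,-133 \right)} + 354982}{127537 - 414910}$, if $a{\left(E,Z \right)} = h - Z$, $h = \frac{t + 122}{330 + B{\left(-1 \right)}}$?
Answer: $- \frac{116833183}{94545717} \approx -1.2357$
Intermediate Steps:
$h = \frac{348}{329}$ ($h = \frac{226 + 122}{330 - 1} = \frac{348}{329} \approx 1.0578$)
$a{\left(E,Z \right)} = \frac{348}{329} - Z$
$\frac{a{\left(-402,-133 \right)} + 354982}{127537 - 414910} = \frac{\left(\frac{348}{329} - -133\right) + 354982}{127537 - 414910} = \frac{\left(\frac{348}{329} + 133\right) + 354982}{-287373} = \left(\frac{44105}{329} + 354982\right) \left(- \frac{1}{287373}\right) = \frac{116833183}{329} \left(- \frac{1}{287373}\right) = - \frac{116833183}{94545717}$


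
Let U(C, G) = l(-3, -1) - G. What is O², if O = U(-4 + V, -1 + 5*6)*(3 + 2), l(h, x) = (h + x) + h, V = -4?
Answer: 32400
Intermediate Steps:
l(h, x) = x + 2*h
U(C, G) = -7 - G (U(C, G) = (-1 + 2*(-3)) - G = (-1 - 6) - G = -7 - G)
O = -180 (O = (-7 - (-1 + 5*6))*(3 + 2) = (-7 - (-1 + 30))*5 = (-7 - 1*29)*5 = (-7 - 29)*5 = -36*5 = -180)
O² = (-180)² = 32400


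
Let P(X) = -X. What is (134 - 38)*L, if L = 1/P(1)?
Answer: -96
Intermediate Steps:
L = -1 (L = 1/(-1*1) = 1/(-1) = -1)
(134 - 38)*L = (134 - 38)*(-1) = 96*(-1) = -96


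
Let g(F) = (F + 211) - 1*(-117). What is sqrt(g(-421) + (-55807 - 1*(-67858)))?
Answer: sqrt(11958) ≈ 109.35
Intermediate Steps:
g(F) = 328 + F (g(F) = (211 + F) + 117 = 328 + F)
sqrt(g(-421) + (-55807 - 1*(-67858))) = sqrt((328 - 421) + (-55807 - 1*(-67858))) = sqrt(-93 + (-55807 + 67858)) = sqrt(-93 + 12051) = sqrt(11958)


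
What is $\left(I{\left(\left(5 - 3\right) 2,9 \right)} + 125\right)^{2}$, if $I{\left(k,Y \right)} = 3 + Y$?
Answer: $18769$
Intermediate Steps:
$\left(I{\left(\left(5 - 3\right) 2,9 \right)} + 125\right)^{2} = \left(\left(3 + 9\right) + 125\right)^{2} = \left(12 + 125\right)^{2} = 137^{2} = 18769$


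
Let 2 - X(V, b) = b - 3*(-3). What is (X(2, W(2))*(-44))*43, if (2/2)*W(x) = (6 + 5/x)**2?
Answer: 149941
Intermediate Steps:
W(x) = (6 + 5/x)**2
X(V, b) = -7 - b (X(V, b) = 2 - (b - 3*(-3)) = 2 - (b + 9) = 2 - (9 + b) = 2 + (-9 - b) = -7 - b)
(X(2, W(2))*(-44))*43 = ((-7 - (5 + 6*2)**2/2**2)*(-44))*43 = ((-7 - (5 + 12)**2/4)*(-44))*43 = ((-7 - 17**2/4)*(-44))*43 = ((-7 - 289/4)*(-44))*43 = -317/4*(-44)*43 = 3487*43 = 149941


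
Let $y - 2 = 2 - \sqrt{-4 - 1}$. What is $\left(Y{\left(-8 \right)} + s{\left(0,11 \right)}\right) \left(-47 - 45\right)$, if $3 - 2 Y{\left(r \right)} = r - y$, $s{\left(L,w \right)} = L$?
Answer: $-690 + 46 i \sqrt{5} \approx -690.0 + 102.86 i$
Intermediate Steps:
$y = 4 - i \sqrt{5}$ ($y = 2 + \left(2 - \sqrt{-4 - 1}\right) = 2 + \left(2 - \sqrt{-5}\right) = 2 + \left(2 - i \sqrt{5}\right) = 4 - i \sqrt{5} \approx 4.0 - 2.2361 i$)
$Y{\left(r \right)} = \frac{7}{2} - \frac{r}{2} - \frac{i \sqrt{5}}{2}$ ($Y{\left(r \right)} = \frac{3}{2} - \frac{r - \left(4 - i \sqrt{5}\right)}{2} = \frac{3}{2} - \frac{-4 + r + i \sqrt{5}}{2} = \frac{3}{2} - \left(-2 + \frac{r}{2} + \frac{i \sqrt{5}}{2}\right) = \frac{7}{2} - \frac{r}{2} - \frac{i \sqrt{5}}{2}$)
$\left(Y{\left(-8 \right)} + s{\left(0,11 \right)}\right) \left(-47 - 45\right) = \left(\left(\frac{7}{2} - -4 - \frac{i \sqrt{5}}{2}\right) + 0\right) \left(-47 - 45\right) = \left(\left(\frac{7}{2} + 4 - \frac{i \sqrt{5}}{2}\right) + 0\right) \left(-47 - 45\right) = \left(\left(\frac{15}{2} - \frac{i \sqrt{5}}{2}\right) + 0\right) \left(-92\right) = \left(\frac{15}{2} - \frac{i \sqrt{5}}{2}\right) \left(-92\right) = -690 + 46 i \sqrt{5}$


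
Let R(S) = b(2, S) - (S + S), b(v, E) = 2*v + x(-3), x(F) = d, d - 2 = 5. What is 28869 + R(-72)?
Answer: 29024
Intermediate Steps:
d = 7 (d = 2 + 5 = 7)
x(F) = 7
b(v, E) = 7 + 2*v (b(v, E) = 2*v + 7 = 7 + 2*v)
R(S) = 11 - 2*S (R(S) = (7 + 2*2) - (S + S) = (7 + 4) - 2*S = 11 - 2*S)
28869 + R(-72) = 28869 + (11 - 2*(-72)) = 28869 + (11 + 144) = 28869 + 155 = 29024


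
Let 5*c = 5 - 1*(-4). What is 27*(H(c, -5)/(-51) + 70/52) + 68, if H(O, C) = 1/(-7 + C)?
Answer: 92281/884 ≈ 104.39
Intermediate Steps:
c = 9/5 (c = (5 - 1*(-4))/5 = (5 + 4)/5 = (⅕)*9 = 9/5 ≈ 1.8000)
27*(H(c, -5)/(-51) + 70/52) + 68 = 27*(1/(-7 - 5*(-51)) + 70/52) + 68 = 27*(-1/51/(-12) + 70*(1/52)) + 68 = 27*(-1/12*(-1/51) + 35/26) + 68 = 27*(1/612 + 35/26) + 68 = 27*(10723/7956) + 68 = 32169/884 + 68 = 92281/884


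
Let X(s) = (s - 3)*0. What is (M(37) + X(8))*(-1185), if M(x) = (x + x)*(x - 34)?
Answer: -263070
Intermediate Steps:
M(x) = 2*x*(-34 + x) (M(x) = (2*x)*(-34 + x) = 2*x*(-34 + x))
X(s) = 0 (X(s) = (-3 + s)*0 = 0)
(M(37) + X(8))*(-1185) = (2*37*(-34 + 37) + 0)*(-1185) = (2*37*3 + 0)*(-1185) = (222 + 0)*(-1185) = 222*(-1185) = -263070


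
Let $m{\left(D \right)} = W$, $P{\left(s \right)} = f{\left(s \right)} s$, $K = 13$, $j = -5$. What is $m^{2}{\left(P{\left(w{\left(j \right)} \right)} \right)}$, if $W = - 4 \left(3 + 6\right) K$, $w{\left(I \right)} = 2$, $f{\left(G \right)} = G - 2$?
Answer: $219024$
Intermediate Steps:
$f{\left(G \right)} = -2 + G$ ($f{\left(G \right)} = G - 2 = -2 + G$)
$P{\left(s \right)} = s \left(-2 + s\right)$ ($P{\left(s \right)} = \left(-2 + s\right) s = s \left(-2 + s\right)$)
$W = -468$ ($W = - 4 \left(3 + 6\right) 13 = \left(-4\right) 9 \cdot 13 = \left(-36\right) 13 = -468$)
$m{\left(D \right)} = -468$
$m^{2}{\left(P{\left(w{\left(j \right)} \right)} \right)} = \left(-468\right)^{2} = 219024$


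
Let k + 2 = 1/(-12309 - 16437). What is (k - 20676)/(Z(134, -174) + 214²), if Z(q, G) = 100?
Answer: -594409789/1319326416 ≈ -0.45054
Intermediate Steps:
k = -57493/28746 (k = -2 + 1/(-12309 - 16437) = -2 + 1/(-28746) = -2 - 1/28746 = -57493/28746 ≈ -2.0000)
(k - 20676)/(Z(134, -174) + 214²) = (-57493/28746 - 20676)/(100 + 214²) = -594409789/(28746*(100 + 45796)) = -594409789/28746/45896 = -594409789/28746*1/45896 = -594409789/1319326416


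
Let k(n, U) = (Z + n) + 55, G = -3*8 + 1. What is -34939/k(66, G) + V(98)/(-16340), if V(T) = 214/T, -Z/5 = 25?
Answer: 1748391207/200165 ≈ 8734.8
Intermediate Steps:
Z = -125 (Z = -5*25 = -125)
G = -23 (G = -24 + 1 = -23)
k(n, U) = -70 + n (k(n, U) = (-125 + n) + 55 = -70 + n)
-34939/k(66, G) + V(98)/(-16340) = -34939/(-70 + 66) + (214/98)/(-16340) = -34939/(-4) + (214*(1/98))*(-1/16340) = -34939*(-¼) + (107/49)*(-1/16340) = 34939/4 - 107/800660 = 1748391207/200165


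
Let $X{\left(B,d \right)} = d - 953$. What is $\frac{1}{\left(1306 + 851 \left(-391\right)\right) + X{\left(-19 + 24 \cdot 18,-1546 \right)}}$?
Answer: $- \frac{1}{333934} \approx -2.9946 \cdot 10^{-6}$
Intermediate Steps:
$X{\left(B,d \right)} = -953 + d$
$\frac{1}{\left(1306 + 851 \left(-391\right)\right) + X{\left(-19 + 24 \cdot 18,-1546 \right)}} = \frac{1}{\left(1306 + 851 \left(-391\right)\right) - 2499} = \frac{1}{\left(1306 - 332741\right) - 2499} = \frac{1}{-331435 - 2499} = \frac{1}{-333934} = - \frac{1}{333934}$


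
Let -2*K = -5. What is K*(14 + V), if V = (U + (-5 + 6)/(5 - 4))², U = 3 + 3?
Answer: 315/2 ≈ 157.50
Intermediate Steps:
U = 6
V = 49 (V = (6 + (-5 + 6)/(5 - 4))² = (6 + 1/1)² = (6 + 1*1)² = (6 + 1)² = 7² = 49)
K = 5/2 (K = -½*(-5) = 5/2 ≈ 2.5000)
K*(14 + V) = 5*(14 + 49)/2 = (5/2)*63 = 315/2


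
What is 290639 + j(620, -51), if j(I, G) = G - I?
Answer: 289968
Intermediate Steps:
290639 + j(620, -51) = 290639 + (-51 - 1*620) = 290639 + (-51 - 620) = 290639 - 671 = 289968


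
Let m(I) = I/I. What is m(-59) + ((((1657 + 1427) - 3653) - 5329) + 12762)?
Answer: 6865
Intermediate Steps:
m(I) = 1
m(-59) + ((((1657 + 1427) - 3653) - 5329) + 12762) = 1 + ((((1657 + 1427) - 3653) - 5329) + 12762) = 1 + (((3084 - 3653) - 5329) + 12762) = 1 + ((-569 - 5329) + 12762) = 1 + (-5898 + 12762) = 1 + 6864 = 6865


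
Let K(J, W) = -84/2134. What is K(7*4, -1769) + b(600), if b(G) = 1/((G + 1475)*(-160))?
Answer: -13945067/354244000 ≈ -0.039366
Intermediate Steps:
K(J, W) = -42/1067 (K(J, W) = -84*1/2134 = -42/1067)
b(G) = -1/(160*(1475 + G)) (b(G) = -1/160/(1475 + G) = -1/(160*(1475 + G)))
K(7*4, -1769) + b(600) = -42/1067 - 1/(236000 + 160*600) = -42/1067 - 1/(236000 + 96000) = -42/1067 - 1/332000 = -13945067/354244000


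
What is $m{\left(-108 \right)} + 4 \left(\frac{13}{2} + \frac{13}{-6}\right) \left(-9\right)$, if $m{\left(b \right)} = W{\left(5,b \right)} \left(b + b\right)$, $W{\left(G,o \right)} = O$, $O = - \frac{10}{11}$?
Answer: $\frac{444}{11} \approx 40.364$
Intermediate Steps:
$O = - \frac{10}{11}$ ($O = \left(-10\right) \frac{1}{11} = - \frac{10}{11} \approx -0.90909$)
$W{\left(G,o \right)} = - \frac{10}{11}$
$m{\left(b \right)} = - \frac{20 b}{11}$ ($m{\left(b \right)} = - \frac{10 \left(b + b\right)}{11} = - \frac{10 \cdot 2 b}{11} = - \frac{20 b}{11}$)
$m{\left(-108 \right)} + 4 \left(\frac{13}{2} + \frac{13}{-6}\right) \left(-9\right) = \left(- \frac{20}{11}\right) \left(-108\right) + 4 \left(\frac{13}{2} + \frac{13}{-6}\right) \left(-9\right) = \frac{2160}{11} + 4 \left(13 \cdot \frac{1}{2} + 13 \left(- \frac{1}{6}\right)\right) \left(-9\right) = \frac{2160}{11} + 4 \left(\frac{13}{2} - \frac{13}{6}\right) \left(-9\right) = \frac{2160}{11} + 4 \cdot \frac{13}{3} \left(-9\right) = \frac{2160}{11} + \frac{52}{3} \left(-9\right) = \frac{2160}{11} - 156 = \frac{444}{11}$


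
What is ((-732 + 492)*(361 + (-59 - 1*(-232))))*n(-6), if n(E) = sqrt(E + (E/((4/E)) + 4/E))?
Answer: -42720*sqrt(21) ≈ -1.9577e+5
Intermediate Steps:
n(E) = sqrt(E + 4/E + E**2/4) (n(E) = sqrt(E + (E*(E/4) + 4/E)) = sqrt(E + (E**2/4 + 4/E)) = sqrt(E + (4/E + E**2/4)) = sqrt(E + 4/E + E**2/4))
((-732 + 492)*(361 + (-59 - 1*(-232))))*n(-6) = ((-732 + 492)*(361 + (-59 - 1*(-232))))*(sqrt((16 + (-6)**2*(4 - 6))/(-6))/2) = (-240*(361 + (-59 + 232)))*(sqrt(-(16 + 36*(-2))/6)/2) = (-240*(361 + 173))*(sqrt(-(16 - 72)/6)/2) = (-240*534)*(sqrt(-1/6*(-56))/2) = -64080*sqrt(28/3) = -64080*2*sqrt(21)/3 = -42720*sqrt(21)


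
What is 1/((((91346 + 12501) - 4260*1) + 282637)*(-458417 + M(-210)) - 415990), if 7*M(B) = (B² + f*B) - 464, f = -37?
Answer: -7/1206880160842 ≈ -5.8001e-12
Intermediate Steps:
M(B) = -464/7 - 37*B/7 + B²/7 (M(B) = ((B² - 37*B) - 464)/7 = (-464 + B² - 37*B)/7 = -464/7 - 37*B/7 + B²/7)
1/((((91346 + 12501) - 4260*1) + 282637)*(-458417 + M(-210)) - 415990) = 1/((((91346 + 12501) - 4260*1) + 282637)*(-458417 + (-464/7 - 37/7*(-210) + (⅐)*(-210)²)) - 415990) = 1/(((103847 - 4260) + 282637)*(-458417 + (-464/7 + 1110 + (⅐)*44100)) - 415990) = 1/((99587 + 282637)*(-458417 + (-464/7 + 1110 + 6300)) - 415990) = 1/(382224*(-458417 + 51406/7) - 415990) = 1/(382224*(-3157513/7) - 415990) = 1/(-1206877248912/7 - 415990) = 1/(-1206880160842/7) = -7/1206880160842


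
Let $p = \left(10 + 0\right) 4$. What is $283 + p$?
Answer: $323$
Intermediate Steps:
$p = 40$ ($p = 10 \cdot 4 = 40$)
$283 + p = 283 + 40 = 323$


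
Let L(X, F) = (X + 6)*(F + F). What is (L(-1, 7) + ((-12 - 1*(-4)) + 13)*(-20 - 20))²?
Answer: 16900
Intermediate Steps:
L(X, F) = 2*F*(6 + X) (L(X, F) = (6 + X)*(2*F) = 2*F*(6 + X))
(L(-1, 7) + ((-12 - 1*(-4)) + 13)*(-20 - 20))² = (2*7*(6 - 1) + ((-12 - 1*(-4)) + 13)*(-20 - 20))² = (2*7*5 + ((-12 + 4) + 13)*(-40))² = (70 + (-8 + 13)*(-40))² = (70 + 5*(-40))² = (70 - 200)² = (-130)² = 16900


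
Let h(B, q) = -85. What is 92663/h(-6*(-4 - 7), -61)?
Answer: -92663/85 ≈ -1090.2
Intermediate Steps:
92663/h(-6*(-4 - 7), -61) = 92663/(-85) = 92663*(-1/85) = -92663/85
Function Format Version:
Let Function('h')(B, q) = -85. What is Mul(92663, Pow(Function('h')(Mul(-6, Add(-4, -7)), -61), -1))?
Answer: Rational(-92663, 85) ≈ -1090.2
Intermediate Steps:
Mul(92663, Pow(Function('h')(Mul(-6, Add(-4, -7)), -61), -1)) = Mul(92663, Pow(-85, -1)) = Mul(92663, Rational(-1, 85)) = Rational(-92663, 85)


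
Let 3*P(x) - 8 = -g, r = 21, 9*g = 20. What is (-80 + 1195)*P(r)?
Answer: 57980/27 ≈ 2147.4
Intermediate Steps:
g = 20/9 (g = (⅑)*20 = 20/9 ≈ 2.2222)
P(x) = 52/27 (P(x) = 8/3 + (-1*20/9)/3 = 8/3 + (⅓)*(-20/9) = 8/3 - 20/27 = 52/27)
(-80 + 1195)*P(r) = (-80 + 1195)*(52/27) = 1115*(52/27) = 57980/27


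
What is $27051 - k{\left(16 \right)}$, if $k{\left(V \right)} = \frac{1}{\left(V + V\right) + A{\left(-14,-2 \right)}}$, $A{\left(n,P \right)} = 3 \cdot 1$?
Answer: $\frac{946784}{35} \approx 27051.0$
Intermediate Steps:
$A{\left(n,P \right)} = 3$
$k{\left(V \right)} = \frac{1}{3 + 2 V}$ ($k{\left(V \right)} = \frac{1}{\left(V + V\right) + 3} = \frac{1}{2 V + 3} = \frac{1}{3 + 2 V}$)
$27051 - k{\left(16 \right)} = 27051 - \frac{1}{3 + 2 \cdot 16} = 27051 - \frac{1}{3 + 32} = 27051 - \frac{1}{35} = \frac{946784}{35}$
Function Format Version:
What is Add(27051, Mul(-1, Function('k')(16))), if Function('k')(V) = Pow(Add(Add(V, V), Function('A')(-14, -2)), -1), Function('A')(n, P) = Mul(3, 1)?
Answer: Rational(946784, 35) ≈ 27051.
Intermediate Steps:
Function('A')(n, P) = 3
Function('k')(V) = Pow(Add(3, Mul(2, V)), -1) (Function('k')(V) = Pow(Add(Add(V, V), 3), -1) = Pow(Add(Mul(2, V), 3), -1) = Pow(Add(3, Mul(2, V)), -1))
Add(27051, Mul(-1, Function('k')(16))) = Add(27051, Mul(-1, Pow(Add(3, Mul(2, 16)), -1))) = Add(27051, Mul(-1, Pow(Add(3, 32), -1))) = Add(27051, Mul(-1, Pow(35, -1))) = Add(27051, Mul(-1, Rational(1, 35))) = Add(27051, Rational(-1, 35)) = Rational(946784, 35)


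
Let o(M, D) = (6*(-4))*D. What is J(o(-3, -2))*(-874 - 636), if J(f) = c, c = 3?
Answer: -4530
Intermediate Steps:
o(M, D) = -24*D
J(f) = 3
J(o(-3, -2))*(-874 - 636) = 3*(-874 - 636) = 3*(-1510) = -4530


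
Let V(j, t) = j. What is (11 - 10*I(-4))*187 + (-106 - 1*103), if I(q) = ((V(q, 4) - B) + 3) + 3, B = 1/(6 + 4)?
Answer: -1705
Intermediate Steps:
B = ⅒ (B = 1/10 = ⅒ ≈ 0.10000)
I(q) = 59/10 + q (I(q) = ((q - 1*⅒) + 3) + 3 = ((q - ⅒) + 3) + 3 = ((-⅒ + q) + 3) + 3 = (29/10 + q) + 3 = 59/10 + q)
(11 - 10*I(-4))*187 + (-106 - 1*103) = (11 - 10*(59/10 - 4))*187 + (-106 - 1*103) = (11 - 10*19/10)*187 + (-106 - 103) = (11 - 19)*187 - 209 = -8*187 - 209 = -1496 - 209 = -1705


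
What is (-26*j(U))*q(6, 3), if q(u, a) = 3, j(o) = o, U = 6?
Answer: -468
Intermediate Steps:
(-26*j(U))*q(6, 3) = -26*6*3 = -156*3 = -468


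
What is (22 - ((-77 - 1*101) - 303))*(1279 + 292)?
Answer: 790213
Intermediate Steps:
(22 - ((-77 - 1*101) - 303))*(1279 + 292) = (22 - ((-77 - 101) - 303))*1571 = (22 - (-178 - 303))*1571 = (22 - 1*(-481))*1571 = (22 + 481)*1571 = 503*1571 = 790213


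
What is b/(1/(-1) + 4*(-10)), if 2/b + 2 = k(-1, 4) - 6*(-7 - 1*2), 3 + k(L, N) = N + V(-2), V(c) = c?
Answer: -2/2091 ≈ -0.00095648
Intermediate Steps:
k(L, N) = -5 + N (k(L, N) = -3 + (N - 2) = -3 + (-2 + N) = -5 + N)
b = 2/51 (b = 2/(-2 + ((-5 + 4) - 6*(-7 - 1*2))) = 2/(-2 + (-1 - 6*(-7 - 2))) = 2/(-2 + (-1 - 6*(-9))) = 2/(-2 + (-1 + 54)) = 2/(-2 + 53) = 2/51 ≈ 0.039216)
b/(1/(-1) + 4*(-10)) = 2/(51*(1/(-1) + 4*(-10))) = 2/(51*(-1 - 40)) = (2/51)/(-41) = (2/51)*(-1/41) = -2/2091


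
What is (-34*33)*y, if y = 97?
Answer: -108834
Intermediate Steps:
(-34*33)*y = -34*33*97 = -1122*97 = -108834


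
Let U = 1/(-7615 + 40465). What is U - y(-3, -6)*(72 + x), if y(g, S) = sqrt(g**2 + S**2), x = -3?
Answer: 1/32850 - 207*sqrt(5) ≈ -462.87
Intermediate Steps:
y(g, S) = sqrt(S**2 + g**2)
U = 1/32850 ≈ 3.0441e-5
U - y(-3, -6)*(72 + x) = 1/32850 - sqrt((-6)**2 + (-3)**2)*(72 - 3) = 1/32850 - sqrt(36 + 9)*69 = 1/32850 - sqrt(45)*69 = 1/32850 - 3*sqrt(5)*69 = 1/32850 - 207*sqrt(5)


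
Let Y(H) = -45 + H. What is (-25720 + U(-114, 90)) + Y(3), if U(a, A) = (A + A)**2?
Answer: 6638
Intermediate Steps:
U(a, A) = 4*A**2 (U(a, A) = (2*A)**2 = 4*A**2)
(-25720 + U(-114, 90)) + Y(3) = (-25720 + 4*90**2) + (-45 + 3) = (-25720 + 4*8100) - 42 = (-25720 + 32400) - 42 = 6680 - 42 = 6638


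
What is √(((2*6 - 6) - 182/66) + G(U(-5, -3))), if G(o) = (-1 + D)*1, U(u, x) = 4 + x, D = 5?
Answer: √7887/33 ≈ 2.6912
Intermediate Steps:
G(o) = 4 (G(o) = (-1 + 5)*1 = 4*1 = 4)
√(((2*6 - 6) - 182/66) + G(U(-5, -3))) = √(((2*6 - 6) - 182/66) + 4) = √(((12 - 6) - 182/66) + 4) = √((6 - 1*91/33) + 4) = √((6 - 91/33) + 4) = √(107/33 + 4) = √(239/33) = √7887/33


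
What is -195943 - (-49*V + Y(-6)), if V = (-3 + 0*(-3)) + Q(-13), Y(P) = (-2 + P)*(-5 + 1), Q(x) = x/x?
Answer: -196073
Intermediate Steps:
Q(x) = 1
Y(P) = 8 - 4*P (Y(P) = (-2 + P)*(-4) = 8 - 4*P)
V = -2 (V = (-3 + 0*(-3)) + 1 = (-3 + 0) + 1 = -3 + 1 = -2)
-195943 - (-49*V + Y(-6)) = -195943 - (-49*(-2) + (8 - 4*(-6))) = -195943 - (98 + (8 + 24)) = -195943 - (98 + 32) = -195943 - 1*130 = -195943 - 130 = -196073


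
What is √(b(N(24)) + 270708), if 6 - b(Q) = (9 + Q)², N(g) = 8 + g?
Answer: √269033 ≈ 518.68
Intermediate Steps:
b(Q) = 6 - (9 + Q)²
√(b(N(24)) + 270708) = √((6 - (9 + (8 + 24))²) + 270708) = √((6 - (9 + 32)²) + 270708) = √((6 - 1*41²) + 270708) = √((6 - 1*1681) + 270708) = √((6 - 1681) + 270708) = √(-1675 + 270708) = √269033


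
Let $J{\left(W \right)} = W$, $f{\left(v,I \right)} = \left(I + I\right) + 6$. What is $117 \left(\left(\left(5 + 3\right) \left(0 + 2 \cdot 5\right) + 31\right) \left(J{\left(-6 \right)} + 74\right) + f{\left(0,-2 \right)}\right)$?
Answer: $883350$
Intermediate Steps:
$f{\left(v,I \right)} = 6 + 2 I$ ($f{\left(v,I \right)} = 2 I + 6 = 6 + 2 I$)
$117 \left(\left(\left(5 + 3\right) \left(0 + 2 \cdot 5\right) + 31\right) \left(J{\left(-6 \right)} + 74\right) + f{\left(0,-2 \right)}\right) = 117 \left(\left(\left(5 + 3\right) \left(0 + 2 \cdot 5\right) + 31\right) \left(-6 + 74\right) + \left(6 + 2 \left(-2\right)\right)\right) = 117 \left(\left(8 \left(0 + 10\right) + 31\right) 68 + \left(6 - 4\right)\right) = 117 \left(\left(8 \cdot 10 + 31\right) 68 + 2\right) = 117 \left(\left(80 + 31\right) 68 + 2\right) = 117 \left(111 \cdot 68 + 2\right) = 117 \left(7548 + 2\right) = 117 \cdot 7550 = 883350$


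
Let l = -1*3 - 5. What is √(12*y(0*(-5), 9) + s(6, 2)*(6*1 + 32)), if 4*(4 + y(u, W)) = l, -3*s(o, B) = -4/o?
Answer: 2*I*√143/3 ≈ 7.9722*I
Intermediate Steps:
s(o, B) = 4/(3*o) (s(o, B) = -(-4)/(3*o) = 4/(3*o))
l = -8 (l = -3 - 5 = -8)
y(u, W) = -6 (y(u, W) = -4 + (¼)*(-8) = -4 - 2 = -6)
√(12*y(0*(-5), 9) + s(6, 2)*(6*1 + 32)) = √(12*(-6) + ((4/3)/6)*(6*1 + 32)) = √(-72 + ((4/3)*(⅙))*(6 + 32)) = √(-72 + (2/9)*38) = √(-72 + 76/9) = √(-572/9) = 2*I*√143/3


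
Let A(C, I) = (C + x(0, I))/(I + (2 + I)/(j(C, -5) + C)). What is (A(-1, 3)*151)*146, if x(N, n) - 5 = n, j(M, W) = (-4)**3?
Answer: 1003093/19 ≈ 52794.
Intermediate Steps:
j(M, W) = -64
x(N, n) = 5 + n
A(C, I) = (5 + C + I)/(I + (2 + I)/(-64 + C)) (A(C, I) = (C + (5 + I))/(I + (2 + I)/(-64 + C)) = (5 + C + I)/(I + (2 + I)/(-64 + C)))
(A(-1, 3)*151)*146 = (((-320 + (-1)**2 - 64*3 - 59*(-1) - 1*3)/(2 - 63*3 - 1*3))*151)*146 = (((-320 + 1 - 192 + 59 - 3)/(2 - 189 - 3))*151)*146 = ((-455/(-190))*151)*146 = (-1/190*(-455)*151)*146 = ((91/38)*151)*146 = (13741/38)*146 = 1003093/19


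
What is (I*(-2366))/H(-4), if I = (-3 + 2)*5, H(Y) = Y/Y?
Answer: 11830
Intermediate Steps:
H(Y) = 1
I = -5 (I = -1*5 = -5)
(I*(-2366))/H(-4) = -5*(-2366)/1 = 11830*1 = 11830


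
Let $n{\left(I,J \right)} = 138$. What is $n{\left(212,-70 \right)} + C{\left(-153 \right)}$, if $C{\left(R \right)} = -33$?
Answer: $105$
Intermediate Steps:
$n{\left(212,-70 \right)} + C{\left(-153 \right)} = 138 - 33 = 105$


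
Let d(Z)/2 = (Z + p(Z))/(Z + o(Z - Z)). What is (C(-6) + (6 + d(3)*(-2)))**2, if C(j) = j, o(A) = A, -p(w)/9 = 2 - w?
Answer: 256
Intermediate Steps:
p(w) = -18 + 9*w (p(w) = -9*(2 - w) = -18 + 9*w)
d(Z) = 2*(-18 + 10*Z)/Z (d(Z) = 2*((Z + (-18 + 9*Z))/(Z + (Z - Z))) = 2*((-18 + 10*Z)/(Z + 0)) = 2*((-18 + 10*Z)/Z) = 2*(-18 + 10*Z)/Z)
(C(-6) + (6 + d(3)*(-2)))**2 = (-6 + (6 + (20 - 36/3)*(-2)))**2 = (-6 + (6 + (20 - 36*1/3)*(-2)))**2 = (-6 + (6 + (20 - 12)*(-2)))**2 = (-6 + (6 + 8*(-2)))**2 = (-6 + (6 - 16))**2 = (-6 - 10)**2 = (-16)**2 = 256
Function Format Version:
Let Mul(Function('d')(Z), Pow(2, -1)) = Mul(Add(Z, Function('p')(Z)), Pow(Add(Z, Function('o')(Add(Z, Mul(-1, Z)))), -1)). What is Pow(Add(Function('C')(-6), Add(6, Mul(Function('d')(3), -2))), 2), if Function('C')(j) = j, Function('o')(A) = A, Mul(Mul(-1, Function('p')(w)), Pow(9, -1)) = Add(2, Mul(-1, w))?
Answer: 256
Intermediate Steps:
Function('p')(w) = Add(-18, Mul(9, w)) (Function('p')(w) = Mul(-9, Add(2, Mul(-1, w))) = Add(-18, Mul(9, w)))
Function('d')(Z) = Mul(2, Pow(Z, -1), Add(-18, Mul(10, Z))) (Function('d')(Z) = Mul(2, Mul(Add(Z, Add(-18, Mul(9, Z))), Pow(Add(Z, Add(Z, Mul(-1, Z))), -1))) = Mul(2, Mul(Add(-18, Mul(10, Z)), Pow(Add(Z, 0), -1))) = Mul(2, Mul(Add(-18, Mul(10, Z)), Pow(Z, -1))) = Mul(2, Mul(Pow(Z, -1), Add(-18, Mul(10, Z)))) = Mul(2, Pow(Z, -1), Add(-18, Mul(10, Z))))
Pow(Add(Function('C')(-6), Add(6, Mul(Function('d')(3), -2))), 2) = Pow(Add(-6, Add(6, Mul(Add(20, Mul(-36, Pow(3, -1))), -2))), 2) = Pow(Add(-6, Add(6, Mul(Add(20, Mul(-36, Rational(1, 3))), -2))), 2) = Pow(Add(-6, Add(6, Mul(Add(20, -12), -2))), 2) = Pow(Add(-6, Add(6, Mul(8, -2))), 2) = Pow(Add(-6, Add(6, -16)), 2) = Pow(Add(-6, -10), 2) = Pow(-16, 2) = 256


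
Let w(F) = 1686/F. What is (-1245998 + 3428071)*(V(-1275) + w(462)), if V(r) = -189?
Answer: -31142545856/77 ≈ -4.0445e+8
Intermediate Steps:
(-1245998 + 3428071)*(V(-1275) + w(462)) = (-1245998 + 3428071)*(-189 + 1686/462) = 2182073*(-189 + 1686*(1/462)) = 2182073*(-189 + 281/77) = 2182073*(-14272/77) = -31142545856/77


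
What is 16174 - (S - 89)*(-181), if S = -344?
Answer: -62199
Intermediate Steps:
16174 - (S - 89)*(-181) = 16174 - (-344 - 89)*(-181) = 16174 - (-433)*(-181) = 16174 - 1*78373 = 16174 - 78373 = -62199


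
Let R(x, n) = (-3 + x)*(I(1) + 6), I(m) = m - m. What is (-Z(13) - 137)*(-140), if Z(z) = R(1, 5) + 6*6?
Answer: 22540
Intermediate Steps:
I(m) = 0
R(x, n) = -18 + 6*x (R(x, n) = (-3 + x)*(0 + 6) = (-3 + x)*6 = -18 + 6*x)
Z(z) = 24 (Z(z) = (-18 + 6*1) + 6*6 = (-18 + 6) + 36 = -12 + 36 = 24)
(-Z(13) - 137)*(-140) = (-1*24 - 137)*(-140) = (-24 - 137)*(-140) = -161*(-140) = 22540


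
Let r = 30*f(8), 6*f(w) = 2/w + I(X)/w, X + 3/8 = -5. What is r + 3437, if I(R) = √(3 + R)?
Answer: 13753/4 + 5*I*√38/32 ≈ 3438.3 + 0.96319*I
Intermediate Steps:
X = -43/8 (X = -3/8 - 5 = -43/8 ≈ -5.3750)
f(w) = 1/(3*w) + I*√38/(24*w) (f(w) = (2/w + √(3 - 43/8)/w)/6 = (2/w + √(-19/8)/w)/6 = (2/w + (I*√38/4)/w)/6 = (2/w + I*√38/(4*w))/6 = 1/(3*w) + I*√38/(24*w))
r = 5/4 + 5*I*√38/32 (r = 30*((1/24)*(8 + I*√38)/8) = 30*((1/24)*(⅛)*(8 + I*√38)) = 30*(1/24 + I*√38/192) = 5/4 + 5*I*√38/32 ≈ 1.25 + 0.96319*I)
r + 3437 = (5/4 + 5*I*√38/32) + 3437 = 13753/4 + 5*I*√38/32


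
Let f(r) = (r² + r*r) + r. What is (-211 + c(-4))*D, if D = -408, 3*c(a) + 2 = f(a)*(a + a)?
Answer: 116824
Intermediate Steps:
f(r) = r + 2*r² (f(r) = (r² + r²) + r = 2*r² + r = r + 2*r²)
c(a) = -⅔ + 2*a²*(1 + 2*a)/3 (c(a) = -⅔ + ((a*(1 + 2*a))*(a + a))/3 = -⅔ + ((a*(1 + 2*a))*(2*a))/3 = -⅔ + (2*a²*(1 + 2*a))/3 = -⅔ + 2*a²*(1 + 2*a)/3)
(-211 + c(-4))*D = (-211 + (-⅔ + (⅔)*(-4)²*(1 + 2*(-4))))*(-408) = (-211 + (-⅔ + (⅔)*16*(1 - 8)))*(-408) = (-211 + (-⅔ + (⅔)*16*(-7)))*(-408) = (-211 + (-⅔ - 224/3))*(-408) = (-211 - 226/3)*(-408) = -859/3*(-408) = 116824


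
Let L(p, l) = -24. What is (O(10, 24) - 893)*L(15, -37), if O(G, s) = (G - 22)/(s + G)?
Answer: 364488/17 ≈ 21440.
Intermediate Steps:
O(G, s) = (-22 + G)/(G + s)
(O(10, 24) - 893)*L(15, -37) = ((-22 + 10)/(10 + 24) - 893)*(-24) = (-12/34 - 893)*(-24) = ((1/34)*(-12) - 893)*(-24) = (-6/17 - 893)*(-24) = -15187/17*(-24) = 364488/17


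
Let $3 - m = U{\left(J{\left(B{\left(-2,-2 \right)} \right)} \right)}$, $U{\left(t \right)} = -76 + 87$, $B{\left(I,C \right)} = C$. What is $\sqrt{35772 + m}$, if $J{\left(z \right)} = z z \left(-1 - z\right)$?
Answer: $2 \sqrt{8941} \approx 189.11$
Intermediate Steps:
$J{\left(z \right)} = z^{2} \left(-1 - z\right)$
$U{\left(t \right)} = 11$
$m = -8$ ($m = 3 - 11 = -8$)
$\sqrt{35772 + m} = \sqrt{35772 - 8} = \sqrt{35764} = 2 \sqrt{8941}$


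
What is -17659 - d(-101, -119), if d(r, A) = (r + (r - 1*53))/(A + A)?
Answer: -247241/14 ≈ -17660.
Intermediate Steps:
d(r, A) = (-53 + 2*r)/(2*A) (d(r, A) = (r + (r - 53))/((2*A)) = (r + (-53 + r))*(1/(2*A)) = (-53 + 2*r)*(1/(2*A)) = (-53 + 2*r)/(2*A))
-17659 - d(-101, -119) = -17659 - (-53/2 - 101)/(-119) = -17659 - (-1)*(-255)/(119*2) = -17659 - 1*15/14 = -17659 - 15/14 = -247241/14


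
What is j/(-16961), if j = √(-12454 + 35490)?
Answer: -2*√5759/16961 ≈ -0.0089485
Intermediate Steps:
j = 2*√5759 (j = √23036 = 2*√5759 ≈ 151.78)
j/(-16961) = (2*√5759)/(-16961) = (2*√5759)*(-1/16961) = -2*√5759/16961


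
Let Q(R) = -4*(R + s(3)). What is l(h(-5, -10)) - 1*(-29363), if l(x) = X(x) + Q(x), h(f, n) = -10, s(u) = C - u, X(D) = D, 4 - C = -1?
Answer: 29385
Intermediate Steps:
C = 5 (C = 4 - 1*(-1) = 4 + 1 = 5)
s(u) = 5 - u
Q(R) = -8 - 4*R (Q(R) = -4*(R + (5 - 1*3)) = -4*(R + (5 - 3)) = -4*(R + 2) = -4*(2 + R) = -8 - 4*R)
l(x) = -8 - 3*x (l(x) = x + (-8 - 4*x) = -8 - 3*x)
l(h(-5, -10)) - 1*(-29363) = (-8 - 3*(-10)) - 1*(-29363) = (-8 + 30) + 29363 = 22 + 29363 = 29385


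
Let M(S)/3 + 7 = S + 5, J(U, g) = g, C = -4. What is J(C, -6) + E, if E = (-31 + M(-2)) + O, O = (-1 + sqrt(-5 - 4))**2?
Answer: -57 - 6*I ≈ -57.0 - 6.0*I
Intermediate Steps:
M(S) = -6 + 3*S (M(S) = -21 + 3*(S + 5) = -21 + 3*(5 + S) = -21 + (15 + 3*S) = -6 + 3*S)
O = (-1 + 3*I)**2 (O = (-1 + sqrt(-9))**2 = (-1 + 3*I)**2 ≈ -8.0 - 6.0*I)
E = -43 + (1 - 3*I)**2 (E = (-31 + (-6 + 3*(-2))) + (1 - 3*I)**2 = (-31 + (-6 - 6)) + (1 - 3*I)**2 = (-31 - 12) + (1 - 3*I)**2 = -43 + (1 - 3*I)**2 ≈ -51.0 - 6.0*I)
J(C, -6) + E = -6 + (-51 - 6*I) = -57 - 6*I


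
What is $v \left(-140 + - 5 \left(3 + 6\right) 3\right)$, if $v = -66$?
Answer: $18150$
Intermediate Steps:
$v \left(-140 + - 5 \left(3 + 6\right) 3\right) = - 66 \left(-140 + - 5 \left(3 + 6\right) 3\right) = - 66 \left(-140 + \left(-5\right) 9 \cdot 3\right) = - 66 \left(-140 - 135\right) = \left(-66\right) \left(-275\right) = 18150$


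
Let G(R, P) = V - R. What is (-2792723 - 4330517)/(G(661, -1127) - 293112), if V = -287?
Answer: 356162/14703 ≈ 24.224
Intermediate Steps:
G(R, P) = -287 - R
(-2792723 - 4330517)/(G(661, -1127) - 293112) = (-2792723 - 4330517)/((-287 - 1*661) - 293112) = -7123240/((-287 - 661) - 293112) = -7123240/(-948 - 293112) = -7123240/(-294060) = -7123240*(-1/294060) = 356162/14703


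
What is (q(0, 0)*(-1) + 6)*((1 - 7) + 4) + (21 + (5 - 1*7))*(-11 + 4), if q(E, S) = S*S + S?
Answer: -145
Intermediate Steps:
q(E, S) = S + S² (q(E, S) = S² + S = S + S²)
(q(0, 0)*(-1) + 6)*((1 - 7) + 4) + (21 + (5 - 1*7))*(-11 + 4) = ((0*(1 + 0))*(-1) + 6)*((1 - 7) + 4) + (21 + (5 - 1*7))*(-11 + 4) = ((0*1)*(-1) + 6)*(-6 + 4) + (21 + (5 - 7))*(-7) = (0*(-1) + 6)*(-2) + (21 - 2)*(-7) = (0 + 6)*(-2) + 19*(-7) = 6*(-2) - 133 = -12 - 133 = -145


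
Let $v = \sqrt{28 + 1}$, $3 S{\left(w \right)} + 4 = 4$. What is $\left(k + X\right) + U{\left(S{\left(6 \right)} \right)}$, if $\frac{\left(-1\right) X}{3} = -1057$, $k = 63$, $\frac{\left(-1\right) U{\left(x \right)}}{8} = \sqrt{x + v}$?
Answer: $3234 - 8 \sqrt[4]{29} \approx 3215.4$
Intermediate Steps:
$S{\left(w \right)} = 0$ ($S{\left(w \right)} = - \frac{4}{3} + \frac{1}{3} \cdot 4 = - \frac{4}{3} + \frac{4}{3} = 0$)
$v = \sqrt{29} \approx 5.3852$
$U{\left(x \right)} = - 8 \sqrt{x + \sqrt{29}}$
$X = 3171$ ($X = \left(-3\right) \left(-1057\right) = 3171$)
$\left(k + X\right) + U{\left(S{\left(6 \right)} \right)} = \left(63 + 3171\right) - 8 \sqrt{0 + \sqrt{29}} = 3234 - 8 \sqrt{\sqrt{29}} = 3234 - 8 \sqrt[4]{29}$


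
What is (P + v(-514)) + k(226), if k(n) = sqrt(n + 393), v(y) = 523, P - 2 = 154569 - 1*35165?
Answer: 119929 + sqrt(619) ≈ 1.1995e+5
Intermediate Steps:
P = 119406 (P = 2 + (154569 - 1*35165) = 2 + (154569 - 35165) = 2 + 119404 = 119406)
k(n) = sqrt(393 + n)
(P + v(-514)) + k(226) = (119406 + 523) + sqrt(393 + 226) = 119929 + sqrt(619)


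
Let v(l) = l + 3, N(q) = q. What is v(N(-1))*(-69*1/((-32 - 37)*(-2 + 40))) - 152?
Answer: -2887/19 ≈ -151.95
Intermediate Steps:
v(l) = 3 + l
v(N(-1))*(-69*1/((-32 - 37)*(-2 + 40))) - 152 = (3 - 1)*(-69*1/((-32 - 37)*(-2 + 40))) - 152 = 2*(-69/(38*(-69))) - 152 = 2*(-69/(-2622)) - 152 = 2*(-69*(-1/2622)) - 152 = 2*(1/38) - 152 = 1/19 - 152 = -2887/19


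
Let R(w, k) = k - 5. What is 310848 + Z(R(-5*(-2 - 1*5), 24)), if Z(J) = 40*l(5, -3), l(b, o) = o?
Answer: 310728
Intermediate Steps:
R(w, k) = -5 + k
Z(J) = -120 (Z(J) = 40*(-3) = -120)
310848 + Z(R(-5*(-2 - 1*5), 24)) = 310848 - 120 = 310728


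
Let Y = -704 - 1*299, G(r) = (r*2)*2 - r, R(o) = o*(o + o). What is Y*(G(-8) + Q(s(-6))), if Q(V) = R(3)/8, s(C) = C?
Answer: 87261/4 ≈ 21815.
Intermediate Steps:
R(o) = 2*o**2 (R(o) = o*(2*o) = 2*o**2)
G(r) = 3*r (G(r) = (2*r)*2 - r = 4*r - r = 3*r)
Q(V) = 9/4 (Q(V) = (2*3**2)/8 = (2*9)*(1/8) = 18*(1/8) = 9/4)
Y = -1003 (Y = -704 - 299 = -1003)
Y*(G(-8) + Q(s(-6))) = -1003*(3*(-8) + 9/4) = -1003*(-24 + 9/4) = -1003*(-87/4) = 87261/4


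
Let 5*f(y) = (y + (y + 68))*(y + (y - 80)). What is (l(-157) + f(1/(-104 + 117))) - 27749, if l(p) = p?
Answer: -24500238/845 ≈ -28994.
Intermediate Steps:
f(y) = (-80 + 2*y)*(68 + 2*y)/5 (f(y) = ((y + (y + 68))*(y + (y - 80)))/5 = ((y + (68 + y))*(y + (-80 + y)))/5 = ((68 + 2*y)*(-80 + 2*y))/5 = ((-80 + 2*y)*(68 + 2*y))/5 = (-80 + 2*y)*(68 + 2*y)/5)
(l(-157) + f(1/(-104 + 117))) - 27749 = (-157 + (-1088 - 24/(5*(-104 + 117)) + 4*(1/(-104 + 117))²/5)) - 27749 = (-157 + (-1088 - 24/5/13 + 4*(1/13)²/5)) - 27749 = (-157 + (-1088 - 24/5*1/13 + 4*(1/13)²/5)) - 27749 = (-157 + (-1088 - 24/65 + (⅘)*(1/169))) - 27749 = (-157 + (-1088 - 24/65 + 4/845)) - 27749 = (-157 - 919668/845) - 27749 = -1052333/845 - 27749 = -24500238/845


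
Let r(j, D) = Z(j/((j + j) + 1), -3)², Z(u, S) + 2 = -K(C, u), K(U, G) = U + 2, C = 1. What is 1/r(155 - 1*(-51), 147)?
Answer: 1/25 ≈ 0.040000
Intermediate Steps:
K(U, G) = 2 + U
Z(u, S) = -5 (Z(u, S) = -2 - (2 + 1) = -2 - 1*3 = -2 - 3 = -5)
r(j, D) = 25 (r(j, D) = (-5)² = 25)
1/r(155 - 1*(-51), 147) = 1/25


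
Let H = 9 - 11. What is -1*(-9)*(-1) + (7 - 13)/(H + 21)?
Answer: -177/19 ≈ -9.3158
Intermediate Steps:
H = -2
-1*(-9)*(-1) + (7 - 13)/(H + 21) = -1*(-9)*(-1) + (7 - 13)/(-2 + 21) = 9*(-1) - 6/19 = -9 - 6*1/19 = -9 - 6/19 = -177/19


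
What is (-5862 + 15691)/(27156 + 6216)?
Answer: 9829/33372 ≈ 0.29453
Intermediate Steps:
(-5862 + 15691)/(27156 + 6216) = 9829/33372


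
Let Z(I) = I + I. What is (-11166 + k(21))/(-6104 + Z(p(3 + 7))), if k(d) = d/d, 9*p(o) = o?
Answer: 100485/54916 ≈ 1.8298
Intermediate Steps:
p(o) = o/9
Z(I) = 2*I
k(d) = 1
(-11166 + k(21))/(-6104 + Z(p(3 + 7))) = (-11166 + 1)/(-6104 + 2*((3 + 7)/9)) = -11165/(-6104 + 2*((1/9)*10)) = -11165/(-6104 + 2*(10/9)) = -11165/(-6104 + 20/9) = -11165/(-54916/9) = -11165*(-9/54916) = 100485/54916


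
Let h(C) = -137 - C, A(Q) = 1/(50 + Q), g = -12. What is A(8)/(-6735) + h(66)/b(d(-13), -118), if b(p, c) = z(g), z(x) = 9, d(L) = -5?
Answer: -26432633/1171890 ≈ -22.556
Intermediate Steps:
b(p, c) = 9
A(8)/(-6735) + h(66)/b(d(-13), -118) = 1/((50 + 8)*(-6735)) + (-137 - 1*66)/9 = -1/6735/58 + (-137 - 66)*(⅑) = (1/58)*(-1/6735) - 203*⅑ = -1/390630 - 203/9 = -26432633/1171890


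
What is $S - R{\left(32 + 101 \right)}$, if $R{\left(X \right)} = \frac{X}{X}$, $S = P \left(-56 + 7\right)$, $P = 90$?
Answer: $-4411$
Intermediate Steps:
$S = -4410$ ($S = 90 \left(-56 + 7\right) = 90 \left(-49\right) = -4410$)
$R{\left(X \right)} = 1$
$S - R{\left(32 + 101 \right)} = -4410 - 1 = -4411$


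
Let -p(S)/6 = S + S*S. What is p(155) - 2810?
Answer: -147890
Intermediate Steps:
p(S) = -6*S - 6*S² (p(S) = -6*(S + S*S) = -6*(S + S²) = -6*S - 6*S²)
p(155) - 2810 = -6*155*(1 + 155) - 2810 = -6*155*156 - 2810 = -145080 - 2810 = -147890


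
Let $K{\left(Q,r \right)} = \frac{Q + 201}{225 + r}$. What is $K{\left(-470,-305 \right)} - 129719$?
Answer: $- \frac{10377251}{80} \approx -1.2972 \cdot 10^{5}$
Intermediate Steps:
$K{\left(Q,r \right)} = \frac{201 + Q}{225 + r}$
$K{\left(-470,-305 \right)} - 129719 = \frac{201 - 470}{225 - 305} - 129719 = \frac{1}{-80} \left(-269\right) - 129719 = \left(- \frac{1}{80}\right) \left(-269\right) - 129719 = \frac{269}{80} - 129719 = - \frac{10377251}{80}$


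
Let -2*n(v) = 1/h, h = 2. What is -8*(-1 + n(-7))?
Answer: 10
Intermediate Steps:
n(v) = -¼ (n(v) = -½/2 = -½*½ = -¼)
-8*(-1 + n(-7)) = -8*(-1 - ¼) = -8*(-5/4) = 10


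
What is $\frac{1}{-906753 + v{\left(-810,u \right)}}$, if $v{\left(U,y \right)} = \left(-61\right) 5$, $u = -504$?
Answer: $- \frac{1}{907058} \approx -1.1025 \cdot 10^{-6}$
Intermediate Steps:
$v{\left(U,y \right)} = -305$
$\frac{1}{-906753 + v{\left(-810,u \right)}} = \frac{1}{-906753 - 305} = \frac{1}{-907058} = - \frac{1}{907058}$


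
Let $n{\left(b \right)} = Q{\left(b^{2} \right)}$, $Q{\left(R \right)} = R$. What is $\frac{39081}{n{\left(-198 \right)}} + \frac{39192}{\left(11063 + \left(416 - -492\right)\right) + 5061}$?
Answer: $\frac{91754615}{27821772} \approx 3.2979$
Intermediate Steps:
$n{\left(b \right)} = b^{2}$
$\frac{39081}{n{\left(-198 \right)}} + \frac{39192}{\left(11063 + \left(416 - -492\right)\right) + 5061} = \frac{39081}{\left(-198\right)^{2}} + \frac{39192}{\left(11063 + \left(416 - -492\right)\right) + 5061} = \frac{39081}{39204} + \frac{39192}{\left(11063 + \left(416 + 492\right)\right) + 5061} = 39081 \cdot \frac{1}{39204} + \frac{39192}{\left(11063 + 908\right) + 5061} = \frac{13027}{13068} + \frac{39192}{11971 + 5061} = \frac{13027}{13068} + \frac{39192}{17032} = \frac{13027}{13068} + 39192 \cdot \frac{1}{17032} = \frac{13027}{13068} + \frac{4899}{2129} = \frac{91754615}{27821772}$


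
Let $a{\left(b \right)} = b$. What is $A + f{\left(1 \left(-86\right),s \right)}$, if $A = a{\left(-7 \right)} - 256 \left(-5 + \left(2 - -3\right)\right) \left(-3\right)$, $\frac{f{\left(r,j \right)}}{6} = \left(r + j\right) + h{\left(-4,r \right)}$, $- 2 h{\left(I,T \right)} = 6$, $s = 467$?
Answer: $2261$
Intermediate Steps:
$h{\left(I,T \right)} = -3$ ($h{\left(I,T \right)} = \left(- \frac{1}{2}\right) 6 = -3$)
$f{\left(r,j \right)} = -18 + 6 j + 6 r$ ($f{\left(r,j \right)} = 6 \left(\left(r + j\right) - 3\right) = 6 \left(\left(j + r\right) - 3\right) = 6 \left(-3 + j + r\right) = -18 + 6 j + 6 r$)
$A = -7$ ($A = -7 - 256 \left(-5 + \left(2 - -3\right)\right) \left(-3\right) = -7 - 256 \left(-5 + \left(2 + 3\right)\right) \left(-3\right) = -7 - 256 \left(-5 + 5\right) \left(-3\right) = -7 - 256 \cdot 0 \left(-3\right) = -7 - 0 = -7 + 0 = -7$)
$A + f{\left(1 \left(-86\right),s \right)} = -7 + \left(-18 + 6 \cdot 467 + 6 \cdot 1 \left(-86\right)\right) = -7 + \left(-18 + 2802 + 6 \left(-86\right)\right) = -7 - -2268 = -7 + 2268 = 2261$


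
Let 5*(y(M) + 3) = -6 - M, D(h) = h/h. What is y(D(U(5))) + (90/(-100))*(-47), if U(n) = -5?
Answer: 379/10 ≈ 37.900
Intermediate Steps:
D(h) = 1
y(M) = -21/5 - M/5 (y(M) = -3 + (-6 - M)/5 = -3 + (-6/5 - M/5) = -21/5 - M/5)
y(D(U(5))) + (90/(-100))*(-47) = (-21/5 - 1/5*1) + (90/(-100))*(-47) = (-21/5 - 1/5) + (90*(-1/100))*(-47) = -22/5 - 9/10*(-47) = -22/5 + 423/10 = 379/10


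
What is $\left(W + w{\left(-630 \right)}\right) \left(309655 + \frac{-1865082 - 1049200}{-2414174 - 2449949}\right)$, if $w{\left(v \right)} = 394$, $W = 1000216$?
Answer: $\frac{1507121705629326670}{4864123} \approx 3.0984 \cdot 10^{11}$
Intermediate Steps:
$\left(W + w{\left(-630 \right)}\right) \left(309655 + \frac{-1865082 - 1049200}{-2414174 - 2449949}\right) = \left(1000216 + 394\right) \left(309655 + \frac{-1865082 - 1049200}{-2414174 - 2449949}\right) = 1000610 \left(309655 - \frac{2914282}{-4864123}\right) = 1000610 \left(309655 - - \frac{2914282}{4864123}\right) = 1000610 \left(309655 + \frac{2914282}{4864123}\right) = 1000610 \cdot \frac{1506202921847}{4864123} = \frac{1507121705629326670}{4864123}$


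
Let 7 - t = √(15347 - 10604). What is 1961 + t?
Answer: 1968 - 3*√527 ≈ 1899.1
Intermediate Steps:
t = 7 - 3*√527 (t = 7 - √(15347 - 10604) = 7 - √4743 = 7 - 3*√527 ≈ -61.869)
1961 + t = 1961 + (7 - 3*√527) = 1968 - 3*√527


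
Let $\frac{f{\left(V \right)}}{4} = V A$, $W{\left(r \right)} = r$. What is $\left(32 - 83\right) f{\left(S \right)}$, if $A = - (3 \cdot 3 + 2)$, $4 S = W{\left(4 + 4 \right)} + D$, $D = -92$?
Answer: $-47124$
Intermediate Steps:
$S = -21$ ($S = \frac{\left(4 + 4\right) - 92}{4} = \frac{8 - 92}{4} = \frac{1}{4} \left(-84\right) = -21$)
$A = -11$ ($A = - (9 + 2) = \left(-1\right) 11 = -11$)
$f{\left(V \right)} = - 44 V$ ($f{\left(V \right)} = 4 V \left(-11\right) = 4 \left(- 11 V\right) = - 44 V$)
$\left(32 - 83\right) f{\left(S \right)} = \left(32 - 83\right) \left(\left(-44\right) \left(-21\right)\right) = \left(32 - 83\right) 924 = \left(-51\right) 924 = -47124$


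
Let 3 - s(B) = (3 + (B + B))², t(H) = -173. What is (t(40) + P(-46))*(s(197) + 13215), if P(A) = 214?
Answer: -5920031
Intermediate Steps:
s(B) = 3 - (3 + 2*B)² (s(B) = 3 - (3 + (B + B))² = 3 - (3 + 2*B)²)
(t(40) + P(-46))*(s(197) + 13215) = (-173 + 214)*((3 - (3 + 2*197)²) + 13215) = 41*((3 - (3 + 394)²) + 13215) = 41*((3 - 1*397²) + 13215) = 41*((3 - 1*157609) + 13215) = 41*((3 - 157609) + 13215) = 41*(-157606 + 13215) = 41*(-144391) = -5920031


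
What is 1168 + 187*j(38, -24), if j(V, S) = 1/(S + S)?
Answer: 55877/48 ≈ 1164.1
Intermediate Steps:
j(V, S) = 1/(2*S)
1168 + 187*j(38, -24) = 1168 + 187*((½)/(-24)) = 1168 + 187*((½)*(-1/24)) = 1168 + 187*(-1/48) = 1168 - 187/48 = 55877/48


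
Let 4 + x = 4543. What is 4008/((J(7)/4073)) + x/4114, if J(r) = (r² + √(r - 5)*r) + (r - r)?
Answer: 3950561877/11374 - 16324584*√2/329 ≈ 2.7716e+5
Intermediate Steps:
x = 4539 (x = -4 + 4543 = 4539)
J(r) = r² + r*√(-5 + r) (J(r) = (r² + √(-5 + r)*r) + 0 = (r² + r*√(-5 + r)) + 0 = r² + r*√(-5 + r))
4008/((J(7)/4073)) + x/4114 = 4008/(((7*(7 + √(-5 + 7)))/4073)) + 4539/4114 = 4008/(((7*(7 + √2))*(1/4073))) + 4539*(1/4114) = 4008/(((49 + 7*√2)*(1/4073))) + 267/242 = 4008/(49/4073 + 7*√2/4073) + 267/242 = 267/242 + 4008/(49/4073 + 7*√2/4073)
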